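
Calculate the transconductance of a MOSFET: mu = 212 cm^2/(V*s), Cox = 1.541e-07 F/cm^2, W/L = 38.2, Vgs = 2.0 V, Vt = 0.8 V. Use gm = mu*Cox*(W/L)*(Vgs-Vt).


Step 1: Vov = Vgs - Vt = 2.0 - 0.8 = 1.2 V
Step 2: gm = mu * Cox * (W/L) * Vov
Step 3: gm = 212 * 1.541e-07 * 38.2 * 1.2 = 1.50e-03 S

1.50e-03


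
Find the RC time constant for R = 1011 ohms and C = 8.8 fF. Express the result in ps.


Step 1: tau = R * C
Step 2: tau = 1011 * 8.8 fF = 1011 * 8.8e-15 F
Step 3: tau = 8.8968e-12 s = 8.8968 ps

8.8968


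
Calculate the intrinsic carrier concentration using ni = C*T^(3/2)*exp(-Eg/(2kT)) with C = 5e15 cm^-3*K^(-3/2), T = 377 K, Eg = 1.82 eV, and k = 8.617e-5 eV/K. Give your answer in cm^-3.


Step 1: Compute kT = 8.617e-5 * 377 = 0.03248609 eV
Step 2: Exponent = -Eg/(2kT) = -1.82/(2*0.03248609) = -28.01199
Step 3: T^(3/2) = 377^1.5 = 7320.02
Step 4: ni = 5e15 * 7320.02 * exp(-28.01199) = 2.50e+07 cm^-3

2.50e+07


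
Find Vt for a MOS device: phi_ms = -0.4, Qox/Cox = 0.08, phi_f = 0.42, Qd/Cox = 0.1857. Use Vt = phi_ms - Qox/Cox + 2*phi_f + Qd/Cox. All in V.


Step 1: Vt = phi_ms - Qox/Cox + 2*phi_f + Qd/Cox
Step 2: Vt = -0.4 - 0.08 + 2*0.42 + 0.1857
Step 3: Vt = -0.4 - 0.08 + 0.84 + 0.1857
Step 4: Vt = 0.5457 V

0.5457


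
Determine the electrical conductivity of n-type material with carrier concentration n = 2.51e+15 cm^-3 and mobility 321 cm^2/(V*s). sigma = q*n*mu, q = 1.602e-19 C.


Step 1: sigma = q * n * mu
Step 2: sigma = 1.602e-19 * 2.51e+15 * 321
Step 3: sigma = 1.291e-01 S/cm

1.291e-01


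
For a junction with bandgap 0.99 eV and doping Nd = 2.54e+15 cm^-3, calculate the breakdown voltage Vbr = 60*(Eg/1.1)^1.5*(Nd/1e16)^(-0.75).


Step 1: Eg/1.1 = 0.99/1.1 = 0.900000
Step 2: (Eg/1.1)^1.5 = 0.900000^1.5 = 0.853815
Step 3: (Nd/1e16)^(-0.75) = (0.254)^(-0.75) = 2.794954
Step 4: Vbr = 60 * 0.853815 * 2.794954 = 143.2 V

143.2


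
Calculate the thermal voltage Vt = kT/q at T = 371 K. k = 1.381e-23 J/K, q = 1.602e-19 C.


Step 1: kT = 1.381e-23 * 371 = 5.12351e-21 J
Step 2: Vt = kT/q = 5.12351e-21 / 1.602e-19
Step 3: Vt = 0.03198 V

0.03198


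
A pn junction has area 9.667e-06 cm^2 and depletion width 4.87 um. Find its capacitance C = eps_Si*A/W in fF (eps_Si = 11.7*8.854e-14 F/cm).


Step 1: eps_Si = 11.7 * 8.854e-14 = 1.035918e-12 F/cm
Step 2: W in cm = 4.87 * 1e-4 = 4.87e-04 cm
Step 3: C = 1.035918e-12 * 9.667e-06 / 4.87e-04 = 2.056308e-14 F
Step 4: C = 20.56 fF

20.56


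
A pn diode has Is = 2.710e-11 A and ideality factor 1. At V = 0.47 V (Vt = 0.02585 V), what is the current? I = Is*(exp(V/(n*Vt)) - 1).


Step 1: V/(n*Vt) = 0.47/(1*0.02585) = 18.1818
Step 2: exp(18.1818) = 7.8751e+07
Step 3: I = 2.710e-11 * (7.8751e+07 - 1) = 2.13e-03 A

2.13e-03


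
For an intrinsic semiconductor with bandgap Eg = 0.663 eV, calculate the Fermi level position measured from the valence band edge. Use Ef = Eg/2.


Step 1: For an intrinsic semiconductor, the Fermi level sits at midgap.
Step 2: Ef = Eg / 2 = 0.663 / 2 = 0.3315 eV

0.3315


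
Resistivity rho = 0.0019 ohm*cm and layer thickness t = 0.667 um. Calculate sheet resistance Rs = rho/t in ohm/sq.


Step 1: Convert thickness to cm: t = 0.667 um = 6.6700e-05 cm
Step 2: Rs = rho / t = 0.0019 / 6.6700e-05
Step 3: Rs = 28.5 ohm/sq

28.5


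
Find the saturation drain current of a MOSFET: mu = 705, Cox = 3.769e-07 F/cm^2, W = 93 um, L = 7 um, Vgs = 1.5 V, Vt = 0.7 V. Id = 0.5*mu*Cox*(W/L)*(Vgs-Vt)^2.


Step 1: Overdrive voltage Vov = Vgs - Vt = 1.5 - 0.7 = 0.8 V
Step 2: W/L = 93/7 = 13.2857
Step 3: Id = 0.5 * 705 * 3.769e-07 * 13.2857 * 0.8^2
Step 4: Id = 1.13e-03 A

1.13e-03


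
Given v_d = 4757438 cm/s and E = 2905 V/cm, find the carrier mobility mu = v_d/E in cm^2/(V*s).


Step 1: mu = v_d / E
Step 2: mu = 4757438 / 2905
Step 3: mu = 1637.67 cm^2/(V*s)

1637.67


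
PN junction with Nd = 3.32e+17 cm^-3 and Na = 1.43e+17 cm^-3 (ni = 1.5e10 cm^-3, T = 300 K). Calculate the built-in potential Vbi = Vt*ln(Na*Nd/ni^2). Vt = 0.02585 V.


Step 1: Compute Na*Nd/ni^2 = 1.43e+17 * 3.32e+17 / (1.5e10)^2 = 2.1100e+14
Step 2: ln(2.1100e+14) = 32.9829
Step 3: Vbi = 0.02585 * 32.9829 = 0.853 V

0.853


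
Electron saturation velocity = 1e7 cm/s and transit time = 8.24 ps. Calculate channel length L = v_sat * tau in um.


Step 1: tau in seconds = 8.24 ps * 1e-12 = 8.2400e-12 s
Step 2: L = v_sat * tau = 1e7 * 8.2400e-12 = 8.2400e-05 cm
Step 3: L in um = 8.2400e-05 * 1e4 = 0.824 um

0.824


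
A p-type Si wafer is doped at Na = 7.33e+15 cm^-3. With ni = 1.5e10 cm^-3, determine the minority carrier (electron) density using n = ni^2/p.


Step 1: Majority hole concentration p ≈ Na = 7.33e+15 cm^-3
Step 2: n = ni^2 / Na = (1.5e10)^2 / 7.33e+15
Step 3: n = 3.07e+04 cm^-3

3.07e+04


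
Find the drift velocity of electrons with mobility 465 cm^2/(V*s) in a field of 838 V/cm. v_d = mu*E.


Step 1: v_d = mu * E
Step 2: v_d = 465 * 838 = 389670
Step 3: v_d = 3.90e+05 cm/s

3.90e+05


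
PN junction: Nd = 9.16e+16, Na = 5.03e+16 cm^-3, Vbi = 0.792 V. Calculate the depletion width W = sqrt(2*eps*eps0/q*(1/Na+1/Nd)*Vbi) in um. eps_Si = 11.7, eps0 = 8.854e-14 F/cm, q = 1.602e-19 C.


Step 1: 1/Na + 1/Nd = 1/5.03e+16 + 1/9.16e+16 = 3.07977e-17
Step 2: 2*eps*eps0/q = 2*11.7*8.854e-14/1.602e-19 = 1.293281e+07
Step 3: W^2 = 1.293281e+07 * 3.07977e-17 * 0.792 = 3.15454e-10
Step 4: W = sqrt(3.15454e-10) = 1.776e-05 cm = 0.1776 um

0.1776


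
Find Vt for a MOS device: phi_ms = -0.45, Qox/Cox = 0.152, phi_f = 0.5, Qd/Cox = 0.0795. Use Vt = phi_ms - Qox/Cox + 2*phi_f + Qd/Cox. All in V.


Step 1: Vt = phi_ms - Qox/Cox + 2*phi_f + Qd/Cox
Step 2: Vt = -0.45 - 0.152 + 2*0.5 + 0.0795
Step 3: Vt = -0.45 - 0.152 + 1.0 + 0.0795
Step 4: Vt = 0.4775 V

0.4775


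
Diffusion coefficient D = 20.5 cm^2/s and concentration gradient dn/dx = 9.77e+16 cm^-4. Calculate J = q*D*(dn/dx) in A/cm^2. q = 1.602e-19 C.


Step 1: J = q * D * (dn/dx)
Step 2: J = 1.602e-19 * 20.5 * 9.77e+16
Step 3: J = 3.21e-01 A/cm^2

3.21e-01


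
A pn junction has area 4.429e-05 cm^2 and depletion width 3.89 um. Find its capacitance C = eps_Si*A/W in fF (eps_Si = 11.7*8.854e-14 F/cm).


Step 1: eps_Si = 11.7 * 8.854e-14 = 1.035918e-12 F/cm
Step 2: W in cm = 3.89 * 1e-4 = 3.89e-04 cm
Step 3: C = 1.035918e-12 * 4.429e-05 / 3.89e-04 = 1.179455e-13 F
Step 4: C = 117.95 fF

117.95


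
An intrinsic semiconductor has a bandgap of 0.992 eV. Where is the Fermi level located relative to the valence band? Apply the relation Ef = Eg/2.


Step 1: For an intrinsic semiconductor, the Fermi level sits at midgap.
Step 2: Ef = Eg / 2 = 0.992 / 2 = 0.496 eV

0.496


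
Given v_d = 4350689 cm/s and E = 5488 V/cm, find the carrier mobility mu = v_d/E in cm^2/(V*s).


Step 1: mu = v_d / E
Step 2: mu = 4350689 / 5488
Step 3: mu = 792.76 cm^2/(V*s)

792.76


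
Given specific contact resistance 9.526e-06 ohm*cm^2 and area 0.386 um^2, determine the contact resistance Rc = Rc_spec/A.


Step 1: Convert area to cm^2: 0.386 um^2 = 3.8600e-09 cm^2
Step 2: Rc = Rc_spec / A = 9.526e-06 / 3.8600e-09
Step 3: Rc = 2.47e+03 ohms

2.47e+03


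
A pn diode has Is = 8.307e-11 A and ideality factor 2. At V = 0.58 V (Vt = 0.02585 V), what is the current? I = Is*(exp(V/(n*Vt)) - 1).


Step 1: V/(n*Vt) = 0.58/(2*0.02585) = 11.2186
Step 2: exp(11.2186) = 7.4503e+04
Step 3: I = 8.307e-11 * (7.4503e+04 - 1) = 6.19e-06 A

6.19e-06


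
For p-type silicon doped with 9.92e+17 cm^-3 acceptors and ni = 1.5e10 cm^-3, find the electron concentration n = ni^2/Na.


Step 1: Majority hole concentration p ≈ Na = 9.92e+17 cm^-3
Step 2: n = ni^2 / Na = (1.5e10)^2 / 9.92e+17
Step 3: n = 2.27e+02 cm^-3

2.27e+02


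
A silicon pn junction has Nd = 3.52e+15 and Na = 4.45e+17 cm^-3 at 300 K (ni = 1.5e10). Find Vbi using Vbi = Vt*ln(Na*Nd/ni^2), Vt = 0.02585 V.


Step 1: Compute Na*Nd/ni^2 = 4.45e+17 * 3.52e+15 / (1.5e10)^2 = 6.9618e+12
Step 2: ln(6.9618e+12) = 29.5715
Step 3: Vbi = 0.02585 * 29.5715 = 0.764 V

0.764


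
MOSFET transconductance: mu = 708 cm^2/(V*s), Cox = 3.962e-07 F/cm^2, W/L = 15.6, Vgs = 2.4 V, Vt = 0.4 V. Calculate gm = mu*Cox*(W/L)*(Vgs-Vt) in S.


Step 1: Vov = Vgs - Vt = 2.4 - 0.4 = 2.0 V
Step 2: gm = mu * Cox * (W/L) * Vov
Step 3: gm = 708 * 3.962e-07 * 15.6 * 2.0 = 8.75e-03 S

8.75e-03


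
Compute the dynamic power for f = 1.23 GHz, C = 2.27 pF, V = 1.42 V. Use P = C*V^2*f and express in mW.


Step 1: V^2 = 1.42^2 = 2.0164 V^2
Step 2: P = C*V^2*f = 2.27e-12 F * 2.0164 * 1.23e9 Hz
Step 3: P = 5.62999044e-03 W
Step 4: P = 5.63 mW

5.63


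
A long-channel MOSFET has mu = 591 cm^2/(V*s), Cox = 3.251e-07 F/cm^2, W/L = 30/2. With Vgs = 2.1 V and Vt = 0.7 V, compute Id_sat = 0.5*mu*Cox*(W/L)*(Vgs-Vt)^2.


Step 1: Overdrive voltage Vov = Vgs - Vt = 2.1 - 0.7 = 1.4 V
Step 2: W/L = 30/2 = 15
Step 3: Id = 0.5 * 591 * 3.251e-07 * 15 * 1.4^2
Step 4: Id = 2.82e-03 A

2.82e-03


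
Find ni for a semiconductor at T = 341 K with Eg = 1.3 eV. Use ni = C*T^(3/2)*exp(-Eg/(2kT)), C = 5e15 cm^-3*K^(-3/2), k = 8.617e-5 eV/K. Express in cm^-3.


Step 1: Compute kT = 8.617e-5 * 341 = 0.02938397 eV
Step 2: Exponent = -Eg/(2kT) = -1.3/(2*0.02938397) = -22.12090
Step 3: T^(3/2) = 341^1.5 = 6296.97
Step 4: ni = 5e15 * 6296.97 * exp(-22.12090) = 7.78e+09 cm^-3

7.78e+09


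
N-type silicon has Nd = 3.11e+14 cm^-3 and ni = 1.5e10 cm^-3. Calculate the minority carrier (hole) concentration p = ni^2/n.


Step 1: Since Nd >> ni, n ≈ Nd = 3.11e+14 cm^-3
Step 2: p = ni^2 / n = (1.5e10)^2 / 3.11e+14
Step 3: p = 2.25e20 / 3.11e+14 = 7.23e+05 cm^-3

7.23e+05


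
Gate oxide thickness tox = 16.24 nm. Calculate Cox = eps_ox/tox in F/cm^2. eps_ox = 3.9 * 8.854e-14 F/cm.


Step 1: eps_ox = 3.9 * 8.854e-14 = 3.45306e-13 F/cm
Step 2: tox in cm = 16.24 nm * 1e-7 = 1.6240e-06 cm
Step 3: Cox = 3.45306e-13 / 1.6240e-06 = 2.13e-07 F/cm^2

2.13e-07


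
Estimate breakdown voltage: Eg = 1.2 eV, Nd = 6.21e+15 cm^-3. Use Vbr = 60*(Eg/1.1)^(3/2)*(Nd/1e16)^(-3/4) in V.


Step 1: Eg/1.1 = 1.2/1.1 = 1.090909
Step 2: (Eg/1.1)^1.5 = 1.090909^1.5 = 1.139417
Step 3: (Nd/1e16)^(-0.75) = (0.621)^(-0.75) = 1.429491
Step 4: Vbr = 60 * 1.139417 * 1.429491 = 97.7 V

97.7


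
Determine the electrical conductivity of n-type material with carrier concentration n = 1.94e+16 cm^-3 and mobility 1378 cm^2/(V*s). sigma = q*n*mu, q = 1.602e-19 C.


Step 1: sigma = q * n * mu
Step 2: sigma = 1.602e-19 * 1.94e+16 * 1378
Step 3: sigma = 4.283e+00 S/cm

4.283e+00


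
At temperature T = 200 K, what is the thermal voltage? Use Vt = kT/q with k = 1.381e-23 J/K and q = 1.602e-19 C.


Step 1: kT = 1.381e-23 * 200 = 2.762e-21 J
Step 2: Vt = kT/q = 2.762e-21 / 1.602e-19
Step 3: Vt = 0.01724 V

0.01724


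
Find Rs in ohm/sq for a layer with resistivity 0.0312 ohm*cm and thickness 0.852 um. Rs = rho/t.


Step 1: Convert thickness to cm: t = 0.852 um = 8.5200e-05 cm
Step 2: Rs = rho / t = 0.0312 / 8.5200e-05
Step 3: Rs = 366.2 ohm/sq

366.2


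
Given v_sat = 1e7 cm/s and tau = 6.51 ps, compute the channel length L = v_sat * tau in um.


Step 1: tau in seconds = 6.51 ps * 1e-12 = 6.5100e-12 s
Step 2: L = v_sat * tau = 1e7 * 6.5100e-12 = 6.5100e-05 cm
Step 3: L in um = 6.5100e-05 * 1e4 = 0.651 um

0.651


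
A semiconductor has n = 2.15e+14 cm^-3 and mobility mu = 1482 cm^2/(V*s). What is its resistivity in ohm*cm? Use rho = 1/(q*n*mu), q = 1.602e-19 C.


Step 1: sigma = q * n * mu = 1.602e-19 * 2.15e+14 * 1482 = 5.10445e-02 S/cm
Step 2: rho = 1 / sigma = 1 / 5.10445e-02 = 19.59 ohm*cm

19.59


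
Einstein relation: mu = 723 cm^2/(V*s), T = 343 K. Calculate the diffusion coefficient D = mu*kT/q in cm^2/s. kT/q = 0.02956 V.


Step 1: D = mu * (kT/q)
Step 2: D = 723 * 0.02956
Step 3: D = 21.37 cm^2/s

21.37


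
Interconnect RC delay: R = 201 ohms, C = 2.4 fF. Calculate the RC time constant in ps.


Step 1: tau = R * C
Step 2: tau = 201 * 2.4 fF = 201 * 2.4e-15 F
Step 3: tau = 4.824e-13 s = 0.4824 ps

0.4824


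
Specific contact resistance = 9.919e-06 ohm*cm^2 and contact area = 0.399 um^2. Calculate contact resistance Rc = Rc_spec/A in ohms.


Step 1: Convert area to cm^2: 0.399 um^2 = 3.9900e-09 cm^2
Step 2: Rc = Rc_spec / A = 9.919e-06 / 3.9900e-09
Step 3: Rc = 2.49e+03 ohms

2.49e+03


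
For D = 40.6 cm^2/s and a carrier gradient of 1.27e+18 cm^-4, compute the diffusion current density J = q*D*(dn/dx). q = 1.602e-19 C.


Step 1: J = q * D * (dn/dx)
Step 2: J = 1.602e-19 * 40.6 * 1.27e+18
Step 3: J = 8.26e+00 A/cm^2

8.26e+00


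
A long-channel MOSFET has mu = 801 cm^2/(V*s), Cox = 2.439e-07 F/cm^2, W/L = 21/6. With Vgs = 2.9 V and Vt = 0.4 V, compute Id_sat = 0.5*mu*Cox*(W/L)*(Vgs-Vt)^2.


Step 1: Overdrive voltage Vov = Vgs - Vt = 2.9 - 0.4 = 2.5 V
Step 2: W/L = 21/6 = 3.5
Step 3: Id = 0.5 * 801 * 2.439e-07 * 3.5 * 2.5^2
Step 4: Id = 2.14e-03 A

2.14e-03


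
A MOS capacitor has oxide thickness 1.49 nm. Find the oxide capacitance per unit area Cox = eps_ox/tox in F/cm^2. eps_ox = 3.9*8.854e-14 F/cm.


Step 1: eps_ox = 3.9 * 8.854e-14 = 3.45306e-13 F/cm
Step 2: tox in cm = 1.49 nm * 1e-7 = 1.4900e-07 cm
Step 3: Cox = 3.45306e-13 / 1.4900e-07 = 2.32e-06 F/cm^2

2.32e-06


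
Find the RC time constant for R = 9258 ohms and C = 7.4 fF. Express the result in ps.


Step 1: tau = R * C
Step 2: tau = 9258 * 7.4 fF = 9258 * 7.4e-15 F
Step 3: tau = 6.85092e-11 s = 68.5092 ps

68.5092


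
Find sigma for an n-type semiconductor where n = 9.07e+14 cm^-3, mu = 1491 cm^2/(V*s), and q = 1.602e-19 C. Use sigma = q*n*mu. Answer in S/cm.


Step 1: sigma = q * n * mu
Step 2: sigma = 1.602e-19 * 9.07e+14 * 1491
Step 3: sigma = 2.166e-01 S/cm

2.166e-01


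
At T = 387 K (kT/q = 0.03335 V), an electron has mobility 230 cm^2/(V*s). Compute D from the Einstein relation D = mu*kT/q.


Step 1: D = mu * (kT/q)
Step 2: D = 230 * 0.03335
Step 3: D = 7.67 cm^2/s

7.67


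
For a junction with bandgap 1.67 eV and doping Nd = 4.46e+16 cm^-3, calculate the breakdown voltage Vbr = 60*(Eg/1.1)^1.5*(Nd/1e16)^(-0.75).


Step 1: Eg/1.1 = 1.67/1.1 = 1.518182
Step 2: (Eg/1.1)^1.5 = 1.518182^1.5 = 1.870621
Step 3: (Nd/1e16)^(-0.75) = (4.46)^(-0.75) = 0.325836
Step 4: Vbr = 60 * 1.870621 * 0.325836 = 36.6 V

36.6


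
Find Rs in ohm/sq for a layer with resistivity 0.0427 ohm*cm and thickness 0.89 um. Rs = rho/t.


Step 1: Convert thickness to cm: t = 0.89 um = 8.9000e-05 cm
Step 2: Rs = rho / t = 0.0427 / 8.9000e-05
Step 3: Rs = 479.8 ohm/sq

479.8


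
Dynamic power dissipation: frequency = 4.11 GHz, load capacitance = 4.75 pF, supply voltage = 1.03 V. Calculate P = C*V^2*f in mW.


Step 1: V^2 = 1.03^2 = 1.0609 V^2
Step 2: P = C*V^2*f = 4.75e-12 F * 1.0609 * 4.11e9 Hz
Step 3: P = 2.071142025e-02 W
Step 4: P = 20.711 mW

20.711


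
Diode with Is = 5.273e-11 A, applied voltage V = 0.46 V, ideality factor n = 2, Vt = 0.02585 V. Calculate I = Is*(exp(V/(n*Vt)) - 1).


Step 1: V/(n*Vt) = 0.46/(2*0.02585) = 8.8975
Step 2: exp(8.8975) = 7.3137e+03
Step 3: I = 5.273e-11 * (7.3137e+03 - 1) = 3.86e-07 A

3.86e-07


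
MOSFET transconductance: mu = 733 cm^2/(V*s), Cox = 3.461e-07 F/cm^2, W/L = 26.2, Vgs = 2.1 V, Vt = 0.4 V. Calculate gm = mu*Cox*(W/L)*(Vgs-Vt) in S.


Step 1: Vov = Vgs - Vt = 2.1 - 0.4 = 1.7 V
Step 2: gm = mu * Cox * (W/L) * Vov
Step 3: gm = 733 * 3.461e-07 * 26.2 * 1.7 = 1.13e-02 S

1.13e-02


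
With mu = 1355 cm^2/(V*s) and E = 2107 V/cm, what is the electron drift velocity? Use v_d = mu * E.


Step 1: v_d = mu * E
Step 2: v_d = 1355 * 2107 = 2854985
Step 3: v_d = 2.85e+06 cm/s

2.85e+06


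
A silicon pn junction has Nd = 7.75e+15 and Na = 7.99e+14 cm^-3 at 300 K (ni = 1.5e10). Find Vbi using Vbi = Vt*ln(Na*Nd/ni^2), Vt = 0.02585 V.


Step 1: Compute Na*Nd/ni^2 = 7.99e+14 * 7.75e+15 / (1.5e10)^2 = 2.7521e+10
Step 2: ln(2.7521e+10) = 24.0382
Step 3: Vbi = 0.02585 * 24.0382 = 0.621 V

0.621


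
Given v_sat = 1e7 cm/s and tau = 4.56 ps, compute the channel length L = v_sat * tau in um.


Step 1: tau in seconds = 4.56 ps * 1e-12 = 4.5600e-12 s
Step 2: L = v_sat * tau = 1e7 * 4.5600e-12 = 4.5600e-05 cm
Step 3: L in um = 4.5600e-05 * 1e4 = 0.456 um

0.456


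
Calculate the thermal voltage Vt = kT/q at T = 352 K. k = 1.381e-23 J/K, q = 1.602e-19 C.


Step 1: kT = 1.381e-23 * 352 = 4.86112e-21 J
Step 2: Vt = kT/q = 4.86112e-21 / 1.602e-19
Step 3: Vt = 0.03034 V

0.03034


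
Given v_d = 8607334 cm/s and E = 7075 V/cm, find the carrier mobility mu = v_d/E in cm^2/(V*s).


Step 1: mu = v_d / E
Step 2: mu = 8607334 / 7075
Step 3: mu = 1216.58 cm^2/(V*s)

1216.58


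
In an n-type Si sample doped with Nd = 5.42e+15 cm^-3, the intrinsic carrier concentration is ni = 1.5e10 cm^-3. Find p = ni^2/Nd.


Step 1: Since Nd >> ni, n ≈ Nd = 5.42e+15 cm^-3
Step 2: p = ni^2 / n = (1.5e10)^2 / 5.42e+15
Step 3: p = 2.25e20 / 5.42e+15 = 4.15e+04 cm^-3

4.15e+04


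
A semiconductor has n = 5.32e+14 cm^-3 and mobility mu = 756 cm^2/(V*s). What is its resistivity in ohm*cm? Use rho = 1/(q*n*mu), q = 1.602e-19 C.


Step 1: sigma = q * n * mu = 1.602e-19 * 5.32e+14 * 756 = 6.44312e-02 S/cm
Step 2: rho = 1 / sigma = 1 / 6.44312e-02 = 15.52 ohm*cm

15.52


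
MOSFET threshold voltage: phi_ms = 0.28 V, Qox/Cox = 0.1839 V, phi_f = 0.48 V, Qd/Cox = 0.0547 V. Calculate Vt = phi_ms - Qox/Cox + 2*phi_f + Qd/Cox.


Step 1: Vt = phi_ms - Qox/Cox + 2*phi_f + Qd/Cox
Step 2: Vt = 0.28 - 0.1839 + 2*0.48 + 0.0547
Step 3: Vt = 0.28 - 0.1839 + 0.96 + 0.0547
Step 4: Vt = 1.1108 V

1.1108


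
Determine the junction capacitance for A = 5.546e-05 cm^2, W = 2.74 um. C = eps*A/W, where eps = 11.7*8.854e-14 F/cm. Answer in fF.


Step 1: eps_Si = 11.7 * 8.854e-14 = 1.035918e-12 F/cm
Step 2: W in cm = 2.74 * 1e-4 = 2.74e-04 cm
Step 3: C = 1.035918e-12 * 5.546e-05 / 2.74e-04 = 2.096789e-13 F
Step 4: C = 209.68 fF

209.68


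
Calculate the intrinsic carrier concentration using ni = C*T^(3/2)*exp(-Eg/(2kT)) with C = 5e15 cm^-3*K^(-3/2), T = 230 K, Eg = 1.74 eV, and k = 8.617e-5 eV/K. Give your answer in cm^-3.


Step 1: Compute kT = 8.617e-5 * 230 = 0.0198191 eV
Step 2: Exponent = -Eg/(2kT) = -1.74/(2*0.0198191) = -43.89705
Step 3: T^(3/2) = 230^1.5 = 3488.12
Step 4: ni = 5e15 * 3488.12 * exp(-43.89705) = 1.50e+00 cm^-3

1.50e+00


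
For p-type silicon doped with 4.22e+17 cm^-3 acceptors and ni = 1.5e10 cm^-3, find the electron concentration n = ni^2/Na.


Step 1: Majority hole concentration p ≈ Na = 4.22e+17 cm^-3
Step 2: n = ni^2 / Na = (1.5e10)^2 / 4.22e+17
Step 3: n = 5.33e+02 cm^-3

5.33e+02


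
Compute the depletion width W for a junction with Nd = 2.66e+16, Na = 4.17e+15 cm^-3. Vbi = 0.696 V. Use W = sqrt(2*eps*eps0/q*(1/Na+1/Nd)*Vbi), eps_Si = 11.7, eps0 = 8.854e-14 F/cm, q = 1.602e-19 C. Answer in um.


Step 1: 1/Na + 1/Nd = 1/4.17e+15 + 1/2.66e+16 = 2.77402e-16
Step 2: 2*eps*eps0/q = 2*11.7*8.854e-14/1.602e-19 = 1.293281e+07
Step 3: W^2 = 1.293281e+07 * 2.77402e-16 * 0.696 = 2.49696e-09
Step 4: W = sqrt(2.49696e-09) = 4.997e-05 cm = 0.4997 um

0.4997


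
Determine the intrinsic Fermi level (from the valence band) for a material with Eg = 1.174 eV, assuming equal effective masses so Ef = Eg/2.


Step 1: For an intrinsic semiconductor, the Fermi level sits at midgap.
Step 2: Ef = Eg / 2 = 1.174 / 2 = 0.587 eV

0.587


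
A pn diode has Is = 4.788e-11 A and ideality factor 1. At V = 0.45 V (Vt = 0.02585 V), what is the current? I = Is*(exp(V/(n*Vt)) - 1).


Step 1: V/(n*Vt) = 0.45/(1*0.02585) = 17.4081
Step 2: exp(17.4081) = 3.6328e+07
Step 3: I = 4.788e-11 * (3.6328e+07 - 1) = 1.74e-03 A

1.74e-03


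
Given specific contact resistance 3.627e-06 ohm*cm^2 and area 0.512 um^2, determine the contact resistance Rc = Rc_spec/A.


Step 1: Convert area to cm^2: 0.512 um^2 = 5.1200e-09 cm^2
Step 2: Rc = Rc_spec / A = 3.627e-06 / 5.1200e-09
Step 3: Rc = 7.08e+02 ohms

7.08e+02


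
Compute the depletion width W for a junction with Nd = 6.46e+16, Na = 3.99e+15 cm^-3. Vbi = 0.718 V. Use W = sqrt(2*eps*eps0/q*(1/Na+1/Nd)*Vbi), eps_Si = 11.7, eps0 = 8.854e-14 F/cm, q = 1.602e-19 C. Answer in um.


Step 1: 1/Na + 1/Nd = 1/3.99e+15 + 1/6.46e+16 = 2.66106e-16
Step 2: 2*eps*eps0/q = 2*11.7*8.854e-14/1.602e-19 = 1.293281e+07
Step 3: W^2 = 1.293281e+07 * 2.66106e-16 * 0.718 = 2.47100e-09
Step 4: W = sqrt(2.47100e-09) = 4.971e-05 cm = 0.4971 um

0.4971


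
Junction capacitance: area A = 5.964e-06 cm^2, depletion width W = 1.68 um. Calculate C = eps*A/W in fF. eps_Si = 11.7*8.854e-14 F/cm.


Step 1: eps_Si = 11.7 * 8.854e-14 = 1.035918e-12 F/cm
Step 2: W in cm = 1.68 * 1e-4 = 1.68e-04 cm
Step 3: C = 1.035918e-12 * 5.964e-06 / 1.68e-04 = 3.677509e-14 F
Step 4: C = 36.78 fF

36.78


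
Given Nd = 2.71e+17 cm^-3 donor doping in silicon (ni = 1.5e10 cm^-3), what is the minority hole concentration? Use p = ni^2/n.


Step 1: Since Nd >> ni, n ≈ Nd = 2.71e+17 cm^-3
Step 2: p = ni^2 / n = (1.5e10)^2 / 2.71e+17
Step 3: p = 2.25e20 / 2.71e+17 = 8.30e+02 cm^-3

8.30e+02


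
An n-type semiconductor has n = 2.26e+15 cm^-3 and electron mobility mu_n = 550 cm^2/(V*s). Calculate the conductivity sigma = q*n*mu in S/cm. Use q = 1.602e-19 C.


Step 1: sigma = q * n * mu
Step 2: sigma = 1.602e-19 * 2.26e+15 * 550
Step 3: sigma = 1.991e-01 S/cm

1.991e-01


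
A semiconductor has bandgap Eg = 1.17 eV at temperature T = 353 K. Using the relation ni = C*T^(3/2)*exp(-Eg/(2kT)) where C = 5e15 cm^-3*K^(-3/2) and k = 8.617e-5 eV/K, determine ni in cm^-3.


Step 1: Compute kT = 8.617e-5 * 353 = 0.03041801 eV
Step 2: Exponent = -Eg/(2kT) = -1.17/(2*0.03041801) = -19.23203
Step 3: T^(3/2) = 353^1.5 = 6632.27
Step 4: ni = 5e15 * 6632.27 * exp(-19.23203) = 1.47e+11 cm^-3

1.47e+11


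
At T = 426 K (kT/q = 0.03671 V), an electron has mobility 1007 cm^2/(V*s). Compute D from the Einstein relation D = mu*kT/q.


Step 1: D = mu * (kT/q)
Step 2: D = 1007 * 0.03671
Step 3: D = 36.97 cm^2/s

36.97


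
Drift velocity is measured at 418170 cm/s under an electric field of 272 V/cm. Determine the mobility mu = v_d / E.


Step 1: mu = v_d / E
Step 2: mu = 418170 / 272
Step 3: mu = 1537.39 cm^2/(V*s)

1537.39


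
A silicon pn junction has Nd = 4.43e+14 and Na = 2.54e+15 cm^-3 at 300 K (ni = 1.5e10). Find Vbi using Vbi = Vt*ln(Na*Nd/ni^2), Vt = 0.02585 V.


Step 1: Compute Na*Nd/ni^2 = 2.54e+15 * 4.43e+14 / (1.5e10)^2 = 5.0010e+09
Step 2: ln(5.0010e+09) = 22.3329
Step 3: Vbi = 0.02585 * 22.3329 = 0.577 V

0.577


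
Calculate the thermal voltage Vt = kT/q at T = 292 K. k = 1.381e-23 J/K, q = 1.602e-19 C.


Step 1: kT = 1.381e-23 * 292 = 4.03252e-21 J
Step 2: Vt = kT/q = 4.03252e-21 / 1.602e-19
Step 3: Vt = 0.02517 V

0.02517


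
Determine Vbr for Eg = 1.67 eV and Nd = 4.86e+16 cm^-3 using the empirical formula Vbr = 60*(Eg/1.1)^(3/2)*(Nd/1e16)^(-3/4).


Step 1: Eg/1.1 = 1.67/1.1 = 1.518182
Step 2: (Eg/1.1)^1.5 = 1.518182^1.5 = 1.870621
Step 3: (Nd/1e16)^(-0.75) = (4.86)^(-0.75) = 0.305508
Step 4: Vbr = 60 * 1.870621 * 0.305508 = 34.3 V

34.3


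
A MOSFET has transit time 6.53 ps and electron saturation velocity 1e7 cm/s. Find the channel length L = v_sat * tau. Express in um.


Step 1: tau in seconds = 6.53 ps * 1e-12 = 6.5300e-12 s
Step 2: L = v_sat * tau = 1e7 * 6.5300e-12 = 6.5300e-05 cm
Step 3: L in um = 6.5300e-05 * 1e4 = 0.653 um

0.653


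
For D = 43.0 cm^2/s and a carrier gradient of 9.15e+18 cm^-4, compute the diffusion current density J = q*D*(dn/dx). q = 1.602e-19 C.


Step 1: J = q * D * (dn/dx)
Step 2: J = 1.602e-19 * 43.0 * 9.15e+18
Step 3: J = 6.30e+01 A/cm^2

6.30e+01


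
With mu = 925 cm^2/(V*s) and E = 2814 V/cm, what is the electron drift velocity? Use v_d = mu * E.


Step 1: v_d = mu * E
Step 2: v_d = 925 * 2814 = 2602950
Step 3: v_d = 2.60e+06 cm/s

2.60e+06


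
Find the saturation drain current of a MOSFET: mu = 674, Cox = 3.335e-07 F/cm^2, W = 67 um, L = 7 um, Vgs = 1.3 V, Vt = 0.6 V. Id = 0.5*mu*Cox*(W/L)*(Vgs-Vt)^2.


Step 1: Overdrive voltage Vov = Vgs - Vt = 1.3 - 0.6 = 0.7 V
Step 2: W/L = 67/7 = 9.57143
Step 3: Id = 0.5 * 674 * 3.335e-07 * 9.57143 * 0.7^2
Step 4: Id = 5.27e-04 A

5.27e-04


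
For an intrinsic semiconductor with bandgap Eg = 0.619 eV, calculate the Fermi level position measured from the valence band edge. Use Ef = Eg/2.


Step 1: For an intrinsic semiconductor, the Fermi level sits at midgap.
Step 2: Ef = Eg / 2 = 0.619 / 2 = 0.3095 eV

0.3095


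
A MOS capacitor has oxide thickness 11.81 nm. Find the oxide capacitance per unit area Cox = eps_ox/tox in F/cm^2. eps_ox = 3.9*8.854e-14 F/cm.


Step 1: eps_ox = 3.9 * 8.854e-14 = 3.45306e-13 F/cm
Step 2: tox in cm = 11.81 nm * 1e-7 = 1.1810e-06 cm
Step 3: Cox = 3.45306e-13 / 1.1810e-06 = 2.92e-07 F/cm^2

2.92e-07


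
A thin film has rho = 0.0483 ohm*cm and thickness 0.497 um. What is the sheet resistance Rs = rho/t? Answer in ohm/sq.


Step 1: Convert thickness to cm: t = 0.497 um = 4.9700e-05 cm
Step 2: Rs = rho / t = 0.0483 / 4.9700e-05
Step 3: Rs = 971.8 ohm/sq

971.8


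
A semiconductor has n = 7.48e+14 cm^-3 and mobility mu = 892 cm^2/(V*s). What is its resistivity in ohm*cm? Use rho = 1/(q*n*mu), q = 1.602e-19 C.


Step 1: sigma = q * n * mu = 1.602e-19 * 7.48e+14 * 892 = 1.06888e-01 S/cm
Step 2: rho = 1 / sigma = 1 / 1.06888e-01 = 9.356 ohm*cm

9.356


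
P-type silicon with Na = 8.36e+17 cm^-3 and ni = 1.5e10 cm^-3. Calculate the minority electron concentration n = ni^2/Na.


Step 1: Majority hole concentration p ≈ Na = 8.36e+17 cm^-3
Step 2: n = ni^2 / Na = (1.5e10)^2 / 8.36e+17
Step 3: n = 2.69e+02 cm^-3

2.69e+02


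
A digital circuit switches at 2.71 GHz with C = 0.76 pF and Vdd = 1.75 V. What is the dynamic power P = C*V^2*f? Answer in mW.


Step 1: V^2 = 1.75^2 = 3.0625 V^2
Step 2: P = C*V^2*f = 0.76e-12 F * 3.0625 * 2.71e9 Hz
Step 3: P = 6.307525e-03 W
Step 4: P = 6.308 mW

6.308


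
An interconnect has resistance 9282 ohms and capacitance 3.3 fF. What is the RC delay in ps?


Step 1: tau = R * C
Step 2: tau = 9282 * 3.3 fF = 9282 * 3.3e-15 F
Step 3: tau = 3.06306e-11 s = 30.6306 ps

30.6306


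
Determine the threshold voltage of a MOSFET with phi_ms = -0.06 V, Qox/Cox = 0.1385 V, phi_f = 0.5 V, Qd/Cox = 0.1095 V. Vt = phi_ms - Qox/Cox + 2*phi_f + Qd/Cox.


Step 1: Vt = phi_ms - Qox/Cox + 2*phi_f + Qd/Cox
Step 2: Vt = -0.06 - 0.1385 + 2*0.5 + 0.1095
Step 3: Vt = -0.06 - 0.1385 + 1.0 + 0.1095
Step 4: Vt = 0.911 V

0.911


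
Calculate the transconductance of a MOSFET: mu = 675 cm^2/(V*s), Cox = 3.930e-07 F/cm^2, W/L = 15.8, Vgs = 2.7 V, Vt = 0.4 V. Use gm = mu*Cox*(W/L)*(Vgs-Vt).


Step 1: Vov = Vgs - Vt = 2.7 - 0.4 = 2.3 V
Step 2: gm = mu * Cox * (W/L) * Vov
Step 3: gm = 675 * 3.930e-07 * 15.8 * 2.3 = 9.64e-03 S

9.64e-03


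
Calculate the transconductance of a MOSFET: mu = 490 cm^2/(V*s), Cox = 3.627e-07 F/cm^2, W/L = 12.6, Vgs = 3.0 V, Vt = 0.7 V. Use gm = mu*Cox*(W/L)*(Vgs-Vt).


Step 1: Vov = Vgs - Vt = 3.0 - 0.7 = 2.3 V
Step 2: gm = mu * Cox * (W/L) * Vov
Step 3: gm = 490 * 3.627e-07 * 12.6 * 2.3 = 5.15e-03 S

5.15e-03


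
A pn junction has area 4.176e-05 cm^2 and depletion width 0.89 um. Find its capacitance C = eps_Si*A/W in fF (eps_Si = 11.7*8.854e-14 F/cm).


Step 1: eps_Si = 11.7 * 8.854e-14 = 1.035918e-12 F/cm
Step 2: W in cm = 0.89 * 1e-4 = 8.90e-05 cm
Step 3: C = 1.035918e-12 * 4.176e-05 / 8.90e-05 = 4.860667e-13 F
Step 4: C = 486.07 fF

486.07


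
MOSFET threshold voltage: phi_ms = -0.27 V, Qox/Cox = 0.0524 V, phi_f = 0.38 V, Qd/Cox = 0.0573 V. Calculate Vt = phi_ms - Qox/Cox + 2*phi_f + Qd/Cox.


Step 1: Vt = phi_ms - Qox/Cox + 2*phi_f + Qd/Cox
Step 2: Vt = -0.27 - 0.0524 + 2*0.38 + 0.0573
Step 3: Vt = -0.27 - 0.0524 + 0.76 + 0.0573
Step 4: Vt = 0.4949 V

0.4949


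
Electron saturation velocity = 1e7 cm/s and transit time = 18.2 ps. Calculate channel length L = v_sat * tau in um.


Step 1: tau in seconds = 18.2 ps * 1e-12 = 1.8200e-11 s
Step 2: L = v_sat * tau = 1e7 * 1.8200e-11 = 1.8200e-04 cm
Step 3: L in um = 1.8200e-04 * 1e4 = 1.82 um

1.82


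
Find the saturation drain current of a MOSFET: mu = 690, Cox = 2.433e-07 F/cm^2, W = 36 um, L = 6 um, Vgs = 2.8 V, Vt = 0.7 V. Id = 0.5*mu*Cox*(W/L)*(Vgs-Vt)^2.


Step 1: Overdrive voltage Vov = Vgs - Vt = 2.8 - 0.7 = 2.1 V
Step 2: W/L = 36/6 = 6
Step 3: Id = 0.5 * 690 * 2.433e-07 * 6 * 2.1^2
Step 4: Id = 2.22e-03 A

2.22e-03


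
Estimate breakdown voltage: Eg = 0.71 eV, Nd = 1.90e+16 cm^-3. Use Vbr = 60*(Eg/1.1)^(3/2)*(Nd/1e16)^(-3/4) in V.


Step 1: Eg/1.1 = 0.71/1.1 = 0.645455
Step 2: (Eg/1.1)^1.5 = 0.645455^1.5 = 0.518560
Step 3: (Nd/1e16)^(-0.75) = (1.9)^(-0.75) = 0.617924
Step 4: Vbr = 60 * 0.518560 * 0.617924 = 19.2 V

19.2


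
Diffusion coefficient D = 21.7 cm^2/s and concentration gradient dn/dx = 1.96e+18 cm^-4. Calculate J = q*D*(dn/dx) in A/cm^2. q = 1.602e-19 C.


Step 1: J = q * D * (dn/dx)
Step 2: J = 1.602e-19 * 21.7 * 1.96e+18
Step 3: J = 6.81e+00 A/cm^2

6.81e+00


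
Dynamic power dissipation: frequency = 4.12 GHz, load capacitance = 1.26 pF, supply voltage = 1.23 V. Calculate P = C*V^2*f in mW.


Step 1: V^2 = 1.23^2 = 1.5129 V^2
Step 2: P = C*V^2*f = 1.26e-12 F * 1.5129 * 4.12e9 Hz
Step 3: P = 7.85376648e-03 W
Step 4: P = 7.854 mW

7.854


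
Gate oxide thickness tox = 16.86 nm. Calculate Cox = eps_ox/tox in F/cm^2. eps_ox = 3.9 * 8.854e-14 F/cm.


Step 1: eps_ox = 3.9 * 8.854e-14 = 3.45306e-13 F/cm
Step 2: tox in cm = 16.86 nm * 1e-7 = 1.6860e-06 cm
Step 3: Cox = 3.45306e-13 / 1.6860e-06 = 2.05e-07 F/cm^2

2.05e-07


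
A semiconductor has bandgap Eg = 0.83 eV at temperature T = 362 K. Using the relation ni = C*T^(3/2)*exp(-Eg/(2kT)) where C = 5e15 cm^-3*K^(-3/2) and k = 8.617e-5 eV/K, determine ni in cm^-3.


Step 1: Compute kT = 8.617e-5 * 362 = 0.03119354 eV
Step 2: Exponent = -Eg/(2kT) = -0.83/(2*0.03119354) = -13.30404
Step 3: T^(3/2) = 362^1.5 = 6887.52
Step 4: ni = 5e15 * 6887.52 * exp(-13.30404) = 5.74e+13 cm^-3

5.74e+13


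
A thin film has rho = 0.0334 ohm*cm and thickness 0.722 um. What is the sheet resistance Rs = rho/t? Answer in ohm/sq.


Step 1: Convert thickness to cm: t = 0.722 um = 7.2200e-05 cm
Step 2: Rs = rho / t = 0.0334 / 7.2200e-05
Step 3: Rs = 462.6 ohm/sq

462.6


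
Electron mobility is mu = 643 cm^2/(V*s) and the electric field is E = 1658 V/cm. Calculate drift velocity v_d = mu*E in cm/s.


Step 1: v_d = mu * E
Step 2: v_d = 643 * 1658 = 1066094
Step 3: v_d = 1.07e+06 cm/s

1.07e+06


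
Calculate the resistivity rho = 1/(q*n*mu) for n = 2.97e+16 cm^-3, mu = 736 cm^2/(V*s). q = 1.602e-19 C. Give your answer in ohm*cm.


Step 1: sigma = q * n * mu = 1.602e-19 * 2.97e+16 * 736 = 3.50184e+00 S/cm
Step 2: rho = 1 / sigma = 1 / 3.50184e+00 = 0.2856 ohm*cm

0.2856


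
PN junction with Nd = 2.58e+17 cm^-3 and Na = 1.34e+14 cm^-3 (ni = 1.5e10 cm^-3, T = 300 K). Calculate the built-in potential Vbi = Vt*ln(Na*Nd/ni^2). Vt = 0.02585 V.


Step 1: Compute Na*Nd/ni^2 = 1.34e+14 * 2.58e+17 / (1.5e10)^2 = 1.5365e+11
Step 2: ln(1.5365e+11) = 25.7579
Step 3: Vbi = 0.02585 * 25.7579 = 0.666 V

0.666


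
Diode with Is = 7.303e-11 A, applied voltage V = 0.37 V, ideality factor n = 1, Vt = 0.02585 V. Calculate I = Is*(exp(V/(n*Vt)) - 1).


Step 1: V/(n*Vt) = 0.37/(1*0.02585) = 14.3133
Step 2: exp(14.3133) = 1.6451e+06
Step 3: I = 7.303e-11 * (1.6451e+06 - 1) = 1.20e-04 A

1.20e-04


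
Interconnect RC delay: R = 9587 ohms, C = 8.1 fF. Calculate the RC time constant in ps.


Step 1: tau = R * C
Step 2: tau = 9587 * 8.1 fF = 9587 * 8.1e-15 F
Step 3: tau = 7.76547e-11 s = 77.6547 ps

77.6547


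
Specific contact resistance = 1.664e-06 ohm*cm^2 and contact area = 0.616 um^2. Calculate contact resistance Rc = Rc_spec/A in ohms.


Step 1: Convert area to cm^2: 0.616 um^2 = 6.1600e-09 cm^2
Step 2: Rc = Rc_spec / A = 1.664e-06 / 6.1600e-09
Step 3: Rc = 2.70e+02 ohms

2.70e+02


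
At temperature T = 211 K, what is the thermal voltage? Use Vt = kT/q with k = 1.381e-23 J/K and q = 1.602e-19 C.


Step 1: kT = 1.381e-23 * 211 = 2.91391e-21 J
Step 2: Vt = kT/q = 2.91391e-21 / 1.602e-19
Step 3: Vt = 0.01819 V

0.01819


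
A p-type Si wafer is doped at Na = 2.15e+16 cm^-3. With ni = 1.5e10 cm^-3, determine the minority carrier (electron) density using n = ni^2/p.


Step 1: Majority hole concentration p ≈ Na = 2.15e+16 cm^-3
Step 2: n = ni^2 / Na = (1.5e10)^2 / 2.15e+16
Step 3: n = 1.05e+04 cm^-3

1.05e+04


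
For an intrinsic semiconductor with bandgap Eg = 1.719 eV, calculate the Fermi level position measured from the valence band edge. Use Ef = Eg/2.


Step 1: For an intrinsic semiconductor, the Fermi level sits at midgap.
Step 2: Ef = Eg / 2 = 1.719 / 2 = 0.8595 eV

0.8595


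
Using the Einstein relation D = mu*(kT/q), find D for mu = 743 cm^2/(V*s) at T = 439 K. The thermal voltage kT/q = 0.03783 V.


Step 1: D = mu * (kT/q)
Step 2: D = 743 * 0.03783
Step 3: D = 28.11 cm^2/s

28.11


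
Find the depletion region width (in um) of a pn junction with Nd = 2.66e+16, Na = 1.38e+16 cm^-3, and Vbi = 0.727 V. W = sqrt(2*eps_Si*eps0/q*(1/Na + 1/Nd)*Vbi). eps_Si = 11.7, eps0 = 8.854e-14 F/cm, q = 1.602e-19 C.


Step 1: 1/Na + 1/Nd = 1/1.38e+16 + 1/2.66e+16 = 1.10058e-16
Step 2: 2*eps*eps0/q = 2*11.7*8.854e-14/1.602e-19 = 1.293281e+07
Step 3: W^2 = 1.293281e+07 * 1.10058e-16 * 0.727 = 1.03478e-09
Step 4: W = sqrt(1.03478e-09) = 3.217e-05 cm = 0.3217 um

0.3217


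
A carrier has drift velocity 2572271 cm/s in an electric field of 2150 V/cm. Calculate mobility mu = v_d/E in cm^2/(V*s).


Step 1: mu = v_d / E
Step 2: mu = 2572271 / 2150
Step 3: mu = 1196.41 cm^2/(V*s)

1196.41


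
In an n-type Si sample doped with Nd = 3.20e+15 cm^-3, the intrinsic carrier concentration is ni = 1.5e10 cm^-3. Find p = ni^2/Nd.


Step 1: Since Nd >> ni, n ≈ Nd = 3.20e+15 cm^-3
Step 2: p = ni^2 / n = (1.5e10)^2 / 3.20e+15
Step 3: p = 2.25e20 / 3.20e+15 = 7.03e+04 cm^-3

7.03e+04


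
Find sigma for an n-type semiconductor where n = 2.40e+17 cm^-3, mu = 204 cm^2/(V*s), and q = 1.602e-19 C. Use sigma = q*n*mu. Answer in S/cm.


Step 1: sigma = q * n * mu
Step 2: sigma = 1.602e-19 * 2.40e+17 * 204
Step 3: sigma = 7.843e+00 S/cm

7.843e+00


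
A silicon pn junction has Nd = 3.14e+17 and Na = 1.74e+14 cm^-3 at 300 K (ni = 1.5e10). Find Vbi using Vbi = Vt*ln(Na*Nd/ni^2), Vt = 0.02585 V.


Step 1: Compute Na*Nd/ni^2 = 1.74e+14 * 3.14e+17 / (1.5e10)^2 = 2.4283e+11
Step 2: ln(2.4283e+11) = 26.2156
Step 3: Vbi = 0.02585 * 26.2156 = 0.678 V

0.678


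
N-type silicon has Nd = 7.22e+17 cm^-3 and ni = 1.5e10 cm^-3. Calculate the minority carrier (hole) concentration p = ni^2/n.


Step 1: Since Nd >> ni, n ≈ Nd = 7.22e+17 cm^-3
Step 2: p = ni^2 / n = (1.5e10)^2 / 7.22e+17
Step 3: p = 2.25e20 / 7.22e+17 = 3.12e+02 cm^-3

3.12e+02


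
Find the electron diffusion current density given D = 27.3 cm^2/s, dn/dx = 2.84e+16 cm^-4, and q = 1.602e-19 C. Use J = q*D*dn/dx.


Step 1: J = q * D * (dn/dx)
Step 2: J = 1.602e-19 * 27.3 * 2.84e+16
Step 3: J = 1.24e-01 A/cm^2

1.24e-01


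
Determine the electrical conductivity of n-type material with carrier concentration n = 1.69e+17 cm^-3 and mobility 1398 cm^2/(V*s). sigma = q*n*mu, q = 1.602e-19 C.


Step 1: sigma = q * n * mu
Step 2: sigma = 1.602e-19 * 1.69e+17 * 1398
Step 3: sigma = 3.785e+01 S/cm

3.785e+01


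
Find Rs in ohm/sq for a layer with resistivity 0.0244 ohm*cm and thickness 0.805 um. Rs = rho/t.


Step 1: Convert thickness to cm: t = 0.805 um = 8.0500e-05 cm
Step 2: Rs = rho / t = 0.0244 / 8.0500e-05
Step 3: Rs = 303.1 ohm/sq

303.1


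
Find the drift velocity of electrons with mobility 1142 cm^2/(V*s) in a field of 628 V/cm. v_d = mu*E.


Step 1: v_d = mu * E
Step 2: v_d = 1142 * 628 = 717176
Step 3: v_d = 7.17e+05 cm/s

7.17e+05


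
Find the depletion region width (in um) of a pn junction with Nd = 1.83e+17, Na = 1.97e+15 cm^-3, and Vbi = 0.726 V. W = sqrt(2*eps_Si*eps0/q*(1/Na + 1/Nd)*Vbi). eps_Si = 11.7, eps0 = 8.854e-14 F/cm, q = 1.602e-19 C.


Step 1: 1/Na + 1/Nd = 1/1.97e+15 + 1/1.83e+17 = 5.13079e-16
Step 2: 2*eps*eps0/q = 2*11.7*8.854e-14/1.602e-19 = 1.293281e+07
Step 3: W^2 = 1.293281e+07 * 5.13079e-16 * 0.726 = 4.81741e-09
Step 4: W = sqrt(4.81741e-09) = 6.941e-05 cm = 0.6941 um

0.6941


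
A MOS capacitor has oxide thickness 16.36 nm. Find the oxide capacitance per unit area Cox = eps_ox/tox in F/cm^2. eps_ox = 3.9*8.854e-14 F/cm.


Step 1: eps_ox = 3.9 * 8.854e-14 = 3.45306e-13 F/cm
Step 2: tox in cm = 16.36 nm * 1e-7 = 1.6360e-06 cm
Step 3: Cox = 3.45306e-13 / 1.6360e-06 = 2.11e-07 F/cm^2

2.11e-07


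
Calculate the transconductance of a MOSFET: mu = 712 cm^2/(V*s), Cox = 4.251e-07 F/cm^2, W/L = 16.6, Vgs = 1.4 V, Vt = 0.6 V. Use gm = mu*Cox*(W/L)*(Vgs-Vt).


Step 1: Vov = Vgs - Vt = 1.4 - 0.6 = 0.8 V
Step 2: gm = mu * Cox * (W/L) * Vov
Step 3: gm = 712 * 4.251e-07 * 16.6 * 0.8 = 4.02e-03 S

4.02e-03


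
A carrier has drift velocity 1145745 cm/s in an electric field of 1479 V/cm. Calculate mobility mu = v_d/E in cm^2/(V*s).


Step 1: mu = v_d / E
Step 2: mu = 1145745 / 1479
Step 3: mu = 774.68 cm^2/(V*s)

774.68


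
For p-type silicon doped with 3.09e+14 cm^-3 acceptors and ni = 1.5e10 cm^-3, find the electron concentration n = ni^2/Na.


Step 1: Majority hole concentration p ≈ Na = 3.09e+14 cm^-3
Step 2: n = ni^2 / Na = (1.5e10)^2 / 3.09e+14
Step 3: n = 7.28e+05 cm^-3

7.28e+05


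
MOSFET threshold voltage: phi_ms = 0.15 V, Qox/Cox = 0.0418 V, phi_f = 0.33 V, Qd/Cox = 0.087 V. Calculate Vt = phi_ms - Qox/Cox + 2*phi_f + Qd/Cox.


Step 1: Vt = phi_ms - Qox/Cox + 2*phi_f + Qd/Cox
Step 2: Vt = 0.15 - 0.0418 + 2*0.33 + 0.087
Step 3: Vt = 0.15 - 0.0418 + 0.66 + 0.087
Step 4: Vt = 0.8552 V

0.8552


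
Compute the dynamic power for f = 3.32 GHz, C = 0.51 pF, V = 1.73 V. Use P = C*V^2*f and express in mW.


Step 1: V^2 = 1.73^2 = 2.9929 V^2
Step 2: P = C*V^2*f = 0.51e-12 F * 2.9929 * 3.32e9 Hz
Step 3: P = 5.06757828e-03 W
Step 4: P = 5.068 mW

5.068


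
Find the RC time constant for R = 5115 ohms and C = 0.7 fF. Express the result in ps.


Step 1: tau = R * C
Step 2: tau = 5115 * 0.7 fF = 5115 * 7.0e-16 F
Step 3: tau = 3.5805e-12 s = 3.5805 ps

3.5805


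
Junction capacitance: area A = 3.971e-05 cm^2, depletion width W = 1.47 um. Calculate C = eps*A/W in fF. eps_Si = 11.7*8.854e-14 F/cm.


Step 1: eps_Si = 11.7 * 8.854e-14 = 1.035918e-12 F/cm
Step 2: W in cm = 1.47 * 1e-4 = 1.47e-04 cm
Step 3: C = 1.035918e-12 * 3.971e-05 / 1.47e-04 = 2.798388e-13 F
Step 4: C = 279.84 fF

279.84


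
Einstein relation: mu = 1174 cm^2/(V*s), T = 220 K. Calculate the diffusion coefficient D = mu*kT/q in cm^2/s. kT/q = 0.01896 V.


Step 1: D = mu * (kT/q)
Step 2: D = 1174 * 0.01896
Step 3: D = 22.26 cm^2/s

22.26


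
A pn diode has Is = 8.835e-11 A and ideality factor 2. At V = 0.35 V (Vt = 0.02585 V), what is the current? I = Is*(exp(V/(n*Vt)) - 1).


Step 1: V/(n*Vt) = 0.35/(2*0.02585) = 6.7698
Step 2: exp(6.7698) = 8.7114e+02
Step 3: I = 8.835e-11 * (8.7114e+02 - 1) = 7.69e-08 A

7.69e-08


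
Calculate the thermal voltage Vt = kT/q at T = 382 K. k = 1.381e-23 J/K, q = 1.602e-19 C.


Step 1: kT = 1.381e-23 * 382 = 5.27542e-21 J
Step 2: Vt = kT/q = 5.27542e-21 / 1.602e-19
Step 3: Vt = 0.03293 V

0.03293


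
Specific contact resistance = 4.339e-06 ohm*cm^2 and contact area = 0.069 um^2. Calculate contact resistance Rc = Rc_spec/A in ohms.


Step 1: Convert area to cm^2: 0.069 um^2 = 6.9000e-10 cm^2
Step 2: Rc = Rc_spec / A = 4.339e-06 / 6.9000e-10
Step 3: Rc = 6.29e+03 ohms

6.29e+03


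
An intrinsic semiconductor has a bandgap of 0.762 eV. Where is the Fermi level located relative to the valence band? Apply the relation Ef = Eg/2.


Step 1: For an intrinsic semiconductor, the Fermi level sits at midgap.
Step 2: Ef = Eg / 2 = 0.762 / 2 = 0.381 eV

0.381


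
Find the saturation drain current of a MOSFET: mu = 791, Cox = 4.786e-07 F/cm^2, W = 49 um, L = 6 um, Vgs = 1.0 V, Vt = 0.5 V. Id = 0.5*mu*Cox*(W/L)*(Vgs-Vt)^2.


Step 1: Overdrive voltage Vov = Vgs - Vt = 1.0 - 0.5 = 0.5 V
Step 2: W/L = 49/6 = 8.16667
Step 3: Id = 0.5 * 791 * 4.786e-07 * 8.16667 * 0.5^2
Step 4: Id = 3.86e-04 A

3.86e-04
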